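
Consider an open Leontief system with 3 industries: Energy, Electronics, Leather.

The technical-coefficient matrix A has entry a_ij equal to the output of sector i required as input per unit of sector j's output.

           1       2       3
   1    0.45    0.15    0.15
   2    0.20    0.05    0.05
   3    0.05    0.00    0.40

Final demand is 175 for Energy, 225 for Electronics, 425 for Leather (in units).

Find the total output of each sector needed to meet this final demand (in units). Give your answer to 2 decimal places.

x_1 = 638.02, x_2 = 411.24, x_3 = 761.50

I − A =
  [   0.55    -0.15    -0.15]
  [  -0.20     0.95    -0.05]
  [  -0.05     0.00     0.60]
Cofactors of I−A, C_ij = (−1)^(i+j)·(minor ij) (rows/columns in the sector order above):
  C_11 = (0.95)(0.60) − (-0.05)(0.00) = 0.5700
  C_12 = −[(-0.20)(0.60) − (-0.05)(-0.05)] = 0.1225
  C_13 = (-0.20)(0.00) − (0.95)(-0.05) = 0.0475
  C_21 = −[(-0.15)(0.60) − (-0.15)(0.00)] = 0.0900
  C_22 = (0.55)(0.60) − (-0.15)(-0.05) = 0.3225
  C_23 = −[(0.55)(0.00) − (-0.15)(-0.05)] = 0.0075
  C_31 = (-0.15)(-0.05) − (-0.15)(0.95) = 0.1500
  C_32 = −[(0.55)(-0.05) − (-0.15)(-0.20)] = 0.0575
  C_33 = (0.55)(0.95) − (-0.15)(-0.20) = 0.4925
det(I−A) = Σ_j (I−A)_1j·C_1j = (0.55)(0.5700) + (-0.15)(0.1225) + (-0.15)(0.0475) = 0.2880
adj(I−A) = Cᵀ =
  [ 0.5700   0.0900   0.1500]
  [ 0.1225   0.3225   0.0575]
  [ 0.0475   0.0075   0.4925]
(I − A)⁻¹ = adj(I−A) / det(I−A) ≈
  [   1.9792     0.3125     0.5208]
  [   0.4253     1.1198     0.1997]
  [   0.1649     0.0260     1.7101]
x = (I − A)⁻¹ d = adj(I−A)·d / det(I−A), with det(I−A) = 0.2880:
  x_1 = (0.5700·175 + 0.0900·225 + 0.1500·425) / 0.2880 = 183.75 / 0.2880 ≈ 638.02
  x_2 = (0.1225·175 + 0.3225·225 + 0.0575·425) / 0.2880 = 118.4375 / 0.2880 ≈ 411.24
  x_3 = (0.0475·175 + 0.0075·225 + 0.4925·425) / 0.2880 = 219.3125 / 0.2880 ≈ 761.50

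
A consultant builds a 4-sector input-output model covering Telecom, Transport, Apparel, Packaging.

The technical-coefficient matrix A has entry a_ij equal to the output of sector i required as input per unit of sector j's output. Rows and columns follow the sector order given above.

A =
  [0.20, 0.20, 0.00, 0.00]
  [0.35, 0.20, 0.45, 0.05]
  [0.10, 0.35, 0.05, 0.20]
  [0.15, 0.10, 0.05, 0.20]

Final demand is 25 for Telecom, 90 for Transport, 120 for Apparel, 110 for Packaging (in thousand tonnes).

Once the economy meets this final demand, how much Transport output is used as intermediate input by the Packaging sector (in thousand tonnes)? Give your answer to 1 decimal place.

I − A =
  [   0.80    -0.20     0.00     0.00]
  [  -0.35     0.80    -0.45    -0.05]
  [  -0.10    -0.35     0.95    -0.20]
  [  -0.15    -0.10    -0.05     0.80]
Compute the cofactors C_ij = (−1)^(i+j)·(3×3 minor ij) of I−A; the adjugate is their transpose:
adj(I−A) = Cᵀ =
  [ 0.459375   0.150000   0.072500   0.027500]
  [ 0.319375   0.600000   0.290000   0.110000]
  [ 0.195125   0.262000   0.450500   0.129000]
  [ 0.138250   0.119500   0.078000   0.406500]
det(I−A) = Σ_j (I−A)_1j·C_1j = (0.80)(0.459375) + (-0.20)(0.319375) + (0.00)(0.195125) + (0.00)(0.138250) = 0.303625
(I − A)⁻¹ = adj(I−A) / det(I−A) ≈
  [   1.5130     0.4940     0.2388     0.0906]
  [   1.0519     1.9761     0.9551     0.3623]
  [   0.6427     0.8629     1.4837     0.4249]
  [   0.4553     0.3936     0.2569     1.3388]
First solve x = (I − A)⁻¹ d = adj(I−A)·d / det(I−A); in particular x_4 = (0.138250·25 + 0.119500·90 + 0.078000·120 + 0.406500·110) / 0.303625 = 68.28625 / 0.303625 ≈ 224.903.
Intermediate flow from 2 to 4: z_24 = a_24 · x_4 = 0.05 × 68.28625 / 0.303625 = 3.4143125 / 0.303625 ≈ 11.2.

z_24 = 11.2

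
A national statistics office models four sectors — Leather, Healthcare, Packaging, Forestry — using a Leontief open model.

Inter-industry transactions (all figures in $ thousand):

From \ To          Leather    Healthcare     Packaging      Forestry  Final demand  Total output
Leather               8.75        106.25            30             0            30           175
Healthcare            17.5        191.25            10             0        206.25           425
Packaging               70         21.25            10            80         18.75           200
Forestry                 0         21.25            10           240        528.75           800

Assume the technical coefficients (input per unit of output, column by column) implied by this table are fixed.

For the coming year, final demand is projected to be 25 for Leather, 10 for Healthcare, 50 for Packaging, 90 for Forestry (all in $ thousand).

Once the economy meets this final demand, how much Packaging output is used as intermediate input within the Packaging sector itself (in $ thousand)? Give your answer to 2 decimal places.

z_PP = 4.50

Technical coefficients a_ij = z_ij / X_j:
  a_LL = 8.75/175 = 0.05, a_HL = 17.5/175 = 0.10, a_PL = 70/175 = 0.40, a_FL = 0/175 = 0.00
  a_LH = 106.25/425 = 0.25, a_HH = 191.25/425 = 0.45, a_PH = 21.25/425 = 0.05, a_FH = 21.25/425 = 0.05
  a_LP = 30/200 = 0.15, a_HP = 10/200 = 0.05, a_PP = 10/200 = 0.05, a_FP = 10/200 = 0.05
  a_LF = 0/800 = 0.00, a_HF = 0/800 = 0.00, a_PF = 80/800 = 0.10, a_FF = 240/800 = 0.30
I − A =
  [   0.95    -0.25    -0.15     0.00]
  [  -0.10     0.55    -0.05     0.00]
  [  -0.40    -0.05     0.95    -0.10]
  [   0.00    -0.05    -0.05     0.70]
Compute the cofactors C_ij = (−1)^(i+j)·(3×3 minor ij) of I−A; the adjugate is their transpose:
adj(I−A) = Cᵀ =
  [ 0.36100   0.17100   0.06650   0.00950]
  [ 0.08000   0.58500   0.04375   0.00625]
  [ 0.15800   0.10800   0.34825   0.04975]
  [ 0.01700   0.04950   0.02800   0.43150]
det(I−A) = Σ_j (I−A)_1j·C_1j = (0.95)(0.36100) + (-0.25)(0.08000) + (-0.15)(0.15800) + (0.00)(0.01700) = 0.29925
(I − A)⁻¹ = adj(I−A) / det(I−A) ≈
  [   1.2063     0.5714     0.2222     0.0317]
  [   0.2673     1.9549     0.1462     0.0209]
  [   0.5280     0.3609     1.1637     0.1662]
  [   0.0568     0.1654     0.0936     1.4419]
First solve x = (I − A)⁻¹ d = adj(I−A)·d / det(I−A); in particular x_P = (0.15800·25 + 0.10800·10 + 0.34825·50 + 0.04975·90) / 0.29925 = 26.92 / 0.29925 ≈ 89.9582.
Intermediate flow from P to P: z_PP = a_PP · x_P = 0.05 × 26.92 / 0.29925 = 1.346 / 0.29925 ≈ 4.50.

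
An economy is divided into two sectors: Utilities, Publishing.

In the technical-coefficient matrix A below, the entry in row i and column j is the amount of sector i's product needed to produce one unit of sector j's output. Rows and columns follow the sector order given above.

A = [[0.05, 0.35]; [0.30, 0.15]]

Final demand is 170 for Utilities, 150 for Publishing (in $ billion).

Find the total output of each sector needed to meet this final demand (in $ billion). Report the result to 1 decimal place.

I − A =
  [   0.95    -0.35]
  [  -0.30     0.85]
det(I−A) = (0.95)(0.85) − (-0.35)(-0.30) = 0.7025
adj(I−A) = [[0.85, 0.35], [0.30, 0.95]]
(I − A)⁻¹ = adj(I−A) / det(I−A) ≈
  [   1.2100     0.4982]
  [   0.4270     1.3523]
x = (I − A)⁻¹ d = adj(I−A)·d / det(I−A), with det(I−A) = 0.7025:
  x_1 = (0.85·170 + 0.35·150) / 0.7025 = 197.00 / 0.7025 ≈ 280.4
  x_2 = (0.30·170 + 0.95·150) / 0.7025 = 193.50 / 0.7025 ≈ 275.4

x_1 = 280.4, x_2 = 275.4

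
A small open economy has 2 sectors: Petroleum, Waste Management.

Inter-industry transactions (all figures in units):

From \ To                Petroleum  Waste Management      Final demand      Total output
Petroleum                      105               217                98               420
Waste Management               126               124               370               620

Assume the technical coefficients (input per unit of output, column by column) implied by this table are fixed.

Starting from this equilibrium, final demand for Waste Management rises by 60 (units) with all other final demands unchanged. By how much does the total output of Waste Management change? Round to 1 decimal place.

Δx_2 = 90.9

Technical coefficients a_ij = z_ij / X_j:
  a_11 = 105/420 = 0.25, a_21 = 126/420 = 0.30
  a_12 = 217/620 = 0.35, a_22 = 124/620 = 0.20
I − A =
  [   0.75    -0.35]
  [  -0.30     0.80]
det(I−A) = (0.75)(0.80) − (-0.35)(-0.30) = 0.4950
adj(I−A) = [[0.80, 0.35], [0.30, 0.75]]
(I − A)⁻¹ = adj(I−A) / det(I−A) ≈
  [   1.6162     0.7071]
  [   0.6061     1.5152]
Δx = (I − A)⁻¹ Δd with Δd having +60 in the Waste Management component and 0 elsewhere.
So Δx_2 = L_22 · (+60), where L_22 = adj(I−A)_22 / det(I−A) = 0.75 / 0.4950.
Δx_2 = 0.75 × (+60) / 0.4950 = 45.00 / 0.4950 ≈ 90.9.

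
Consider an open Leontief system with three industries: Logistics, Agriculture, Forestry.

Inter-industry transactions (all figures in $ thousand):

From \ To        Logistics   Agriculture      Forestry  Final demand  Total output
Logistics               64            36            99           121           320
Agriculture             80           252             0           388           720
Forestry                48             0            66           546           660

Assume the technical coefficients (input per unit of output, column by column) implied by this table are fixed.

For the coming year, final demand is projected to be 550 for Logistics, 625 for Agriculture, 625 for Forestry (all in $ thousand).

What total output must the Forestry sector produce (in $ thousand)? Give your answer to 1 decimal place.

Technical coefficients a_ij = z_ij / X_j:
  a_LL = 64/320 = 0.20, a_AL = 80/320 = 0.25, a_FL = 48/320 = 0.15
  a_LA = 36/720 = 0.05, a_AA = 252/720 = 0.35, a_FA = 0/720 = 0.00
  a_LF = 99/660 = 0.15, a_AF = 0/660 = 0.00, a_FF = 66/660 = 0.10
I − A =
  [   0.80    -0.05    -0.15]
  [  -0.25     0.65     0.00]
  [  -0.15     0.00     0.90]
Cofactors of I−A, C_ij = (−1)^(i+j)·(minor ij) (rows/columns in the sector order above):
  C_11 = (0.65)(0.90) − (0.00)(0.00) = 0.5850
  C_12 = −[(-0.25)(0.90) − (0.00)(-0.15)] = 0.2250
  C_13 = (-0.25)(0.00) − (0.65)(-0.15) = 0.0975
  C_21 = −[(-0.05)(0.90) − (-0.15)(0.00)] = 0.0450
  C_22 = (0.80)(0.90) − (-0.15)(-0.15) = 0.6975
  C_23 = −[(0.80)(0.00) − (-0.05)(-0.15)] = 0.0075
  C_31 = (-0.05)(0.00) − (-0.15)(0.65) = 0.0975
  C_32 = −[(0.80)(0.00) − (-0.15)(-0.25)] = 0.0375
  C_33 = (0.80)(0.65) − (-0.05)(-0.25) = 0.5075
det(I−A) = Σ_j (I−A)_1j·C_1j = (0.80)(0.5850) + (-0.05)(0.2250) + (-0.15)(0.0975) = 0.442125
adj(I−A) = Cᵀ =
  [ 0.5850   0.0450   0.0975]
  [ 0.2250   0.6975   0.0375]
  [ 0.0975   0.0075   0.5075]
(I − A)⁻¹ = adj(I−A) / det(I−A) ≈
  [   1.3232     0.1018     0.2205]
  [   0.5089     1.5776     0.0848]
  [   0.2205     0.0170     1.1479]
x = (I − A)⁻¹ d = adj(I−A)·d / det(I−A), with det(I−A) = 0.442125:
  x_L = (0.5850·550 + 0.0450·625 + 0.0975·625) / 0.442125 = 410.8125 / 0.442125 ≈ 929.2
  x_A = (0.2250·550 + 0.6975·625 + 0.0375·625) / 0.442125 = 583.125 / 0.442125 ≈ 1318.9
  x_F = (0.0975·550 + 0.0075·625 + 0.5075·625) / 0.442125 = 375.50 / 0.442125 ≈ 849.3

x_F = 849.3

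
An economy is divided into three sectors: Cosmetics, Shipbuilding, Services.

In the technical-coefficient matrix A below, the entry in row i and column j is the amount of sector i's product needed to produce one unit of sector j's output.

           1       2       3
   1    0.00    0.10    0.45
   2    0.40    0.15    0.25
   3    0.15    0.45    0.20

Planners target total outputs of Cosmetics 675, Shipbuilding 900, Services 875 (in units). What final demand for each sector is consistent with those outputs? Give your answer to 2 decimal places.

d_1 = 191.25, d_2 = 276.25, d_3 = 193.75

I − A =
  [   1.00    -0.10    -0.45]
  [  -0.40     0.85    -0.25]
  [  -0.15    -0.45     0.80]
d = (I − A) x:
  d_1 = (+1.00)·675 + (-0.10)·900 + (-0.45)·875 = 191.25
  d_2 = (-0.40)·675 + (+0.85)·900 + (-0.25)·875 = 276.25
  d_3 = (-0.15)·675 + (-0.45)·900 + (+0.80)·875 = 193.75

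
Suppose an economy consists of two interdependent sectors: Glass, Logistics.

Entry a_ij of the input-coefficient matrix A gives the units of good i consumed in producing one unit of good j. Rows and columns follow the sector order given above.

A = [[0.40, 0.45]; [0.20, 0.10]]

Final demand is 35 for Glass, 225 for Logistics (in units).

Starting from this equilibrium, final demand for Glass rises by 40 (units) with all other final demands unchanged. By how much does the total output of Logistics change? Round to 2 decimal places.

Δx_2 = 17.78

I − A =
  [   0.60    -0.45]
  [  -0.20     0.90]
det(I−A) = (0.60)(0.90) − (-0.45)(-0.20) = 0.4500
adj(I−A) = [[0.90, 0.45], [0.20, 0.60]]
(I − A)⁻¹ = adj(I−A) / det(I−A) ≈
  [   2.0000     1.0000]
  [   0.4444     1.3333]
Δx = (I − A)⁻¹ Δd with Δd having +40 in the Glass component and 0 elsewhere.
So Δx_2 = L_21 · (+40), where L_21 = adj(I−A)_21 / det(I−A) = 0.20 / 0.4500.
Δx_2 = 0.20 × (+40) / 0.4500 = 8.00 / 0.4500 ≈ 17.78.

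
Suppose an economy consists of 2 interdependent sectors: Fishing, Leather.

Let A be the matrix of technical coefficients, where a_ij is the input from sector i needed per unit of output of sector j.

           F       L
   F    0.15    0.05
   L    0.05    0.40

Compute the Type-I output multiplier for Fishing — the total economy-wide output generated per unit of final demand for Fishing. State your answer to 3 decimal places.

m_F = 1.281

I − A =
  [   0.85    -0.05]
  [  -0.05     0.60]
det(I−A) = (0.85)(0.60) − (-0.05)(-0.05) = 0.5075
adj(I−A) = [[0.60, 0.05], [0.05, 0.85]]
(I − A)⁻¹ = adj(I−A) / det(I−A) ≈
  [   1.1823     0.0985]
  [   0.0985     1.6749]
The output multiplier for sector j is the column-j sum of the Leontief inverse (I − A)⁻¹ = adj(I−A) / det(I−A).
Column F of adj(I−A): (0.60, 0.05); det(I−A) = 0.5075.
m_F = (0.60 + 0.05) / 0.5075 = 0.65 / 0.5075 ≈ 1.281.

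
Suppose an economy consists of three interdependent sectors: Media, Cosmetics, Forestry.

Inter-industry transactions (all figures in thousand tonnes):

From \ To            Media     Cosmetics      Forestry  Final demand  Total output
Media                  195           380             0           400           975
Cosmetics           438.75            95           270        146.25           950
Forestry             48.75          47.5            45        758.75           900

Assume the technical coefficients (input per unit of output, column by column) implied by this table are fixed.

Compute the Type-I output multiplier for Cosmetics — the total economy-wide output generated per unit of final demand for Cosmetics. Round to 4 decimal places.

Technical coefficients a_ij = z_ij / X_j:
  a_MM = 195/975 = 0.20, a_CM = 438.75/975 = 0.45, a_FM = 48.75/975 = 0.05
  a_MC = 380/950 = 0.40, a_CC = 95/950 = 0.10, a_FC = 47.5/950 = 0.05
  a_MF = 0/900 = 0.00, a_CF = 270/900 = 0.30, a_FF = 45/900 = 0.05
I − A =
  [   0.80    -0.40     0.00]
  [  -0.45     0.90    -0.30]
  [  -0.05    -0.05     0.95]
Cofactors of I−A, C_ij = (−1)^(i+j)·(minor ij) (rows/columns in the sector order above):
  C_11 = (0.90)(0.95) − (-0.30)(-0.05) = 0.8400
  C_12 = −[(-0.45)(0.95) − (-0.30)(-0.05)] = 0.4425
  C_13 = (-0.45)(-0.05) − (0.90)(-0.05) = 0.0675
  C_21 = −[(-0.40)(0.95) − (0.00)(-0.05)] = 0.3800
  C_22 = (0.80)(0.95) − (0.00)(-0.05) = 0.7600
  C_23 = −[(0.80)(-0.05) − (-0.40)(-0.05)] = 0.0600
  C_31 = (-0.40)(-0.30) − (0.00)(0.90) = 0.1200
  C_32 = −[(0.80)(-0.30) − (0.00)(-0.45)] = 0.2400
  C_33 = (0.80)(0.90) − (-0.40)(-0.45) = 0.5400
det(I−A) = Σ_j (I−A)_1j·C_1j = (0.80)(0.8400) + (-0.40)(0.4425) + (0.00)(0.0675) = 0.4950
adj(I−A) = Cᵀ =
  [ 0.8400   0.3800   0.1200]
  [ 0.4425   0.7600   0.2400]
  [ 0.0675   0.0600   0.5400]
(I − A)⁻¹ = adj(I−A) / det(I−A) ≈
  [   1.69697     0.76768     0.24242]
  [   0.89394     1.53535     0.48485]
  [   0.13636     0.12121     1.09091]
The output multiplier for sector j is the column-j sum of the Leontief inverse (I − A)⁻¹ = adj(I−A) / det(I−A).
Column C of adj(I−A): (0.3800, 0.7600, 0.0600); det(I−A) = 0.4950.
m_C = (0.3800 + 0.7600 + 0.0600) / 0.4950 = 1.20 / 0.4950 ≈ 2.4242.

m_C = 2.4242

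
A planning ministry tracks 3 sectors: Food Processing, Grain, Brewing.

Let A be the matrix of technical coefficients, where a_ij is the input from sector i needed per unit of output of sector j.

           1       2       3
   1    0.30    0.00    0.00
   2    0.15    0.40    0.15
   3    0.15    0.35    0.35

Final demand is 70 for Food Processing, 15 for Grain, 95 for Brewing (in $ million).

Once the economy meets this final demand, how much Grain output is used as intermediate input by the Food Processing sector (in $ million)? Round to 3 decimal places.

I − A =
  [   0.70     0.00     0.00]
  [  -0.15     0.60    -0.15]
  [  -0.15    -0.35     0.65]
Cofactors of I−A, C_ij = (−1)^(i+j)·(minor ij) (rows/columns in the sector order above):
  C_11 = (0.60)(0.65) − (-0.15)(-0.35) = 0.3375
  C_12 = −[(-0.15)(0.65) − (-0.15)(-0.15)] = 0.1200
  C_13 = (-0.15)(-0.35) − (0.60)(-0.15) = 0.1425
  C_21 = −[(0.00)(0.65) − (0.00)(-0.35)] = 0.0000
  C_22 = (0.70)(0.65) − (0.00)(-0.15) = 0.4550
  C_23 = −[(0.70)(-0.35) − (0.00)(-0.15)] = 0.2450
  C_31 = (0.00)(-0.15) − (0.00)(0.60) = 0.0000
  C_32 = −[(0.70)(-0.15) − (0.00)(-0.15)] = 0.1050
  C_33 = (0.70)(0.60) − (0.00)(-0.15) = 0.4200
det(I−A) = Σ_j (I−A)_1j·C_1j = (0.70)(0.3375) + (0.00)(0.1200) + (0.00)(0.1425) = 0.23625
adj(I−A) = Cᵀ =
  [ 0.3375   0.0000   0.0000]
  [ 0.1200   0.4550   0.1050]
  [ 0.1425   0.2450   0.4200]
(I − A)⁻¹ = adj(I−A) / det(I−A) ≈
  [   1.4286     0.0000     0.0000]
  [   0.5079     1.9259     0.4444]
  [   0.6032     1.0370     1.7778]
First solve x = (I − A)⁻¹ d = adj(I−A)·d / det(I−A); in particular x_1 = (0.3375·70 + 0.0000·15 + 0.0000·95) / 0.23625 = 23.625 / 0.23625 = 100.00000.
Intermediate flow from 2 to 1: z_21 = a_21 · x_1 = 0.15 × 23.625 / 0.23625 = 3.54375 / 0.23625 = 15.000.

z_21 = 15.000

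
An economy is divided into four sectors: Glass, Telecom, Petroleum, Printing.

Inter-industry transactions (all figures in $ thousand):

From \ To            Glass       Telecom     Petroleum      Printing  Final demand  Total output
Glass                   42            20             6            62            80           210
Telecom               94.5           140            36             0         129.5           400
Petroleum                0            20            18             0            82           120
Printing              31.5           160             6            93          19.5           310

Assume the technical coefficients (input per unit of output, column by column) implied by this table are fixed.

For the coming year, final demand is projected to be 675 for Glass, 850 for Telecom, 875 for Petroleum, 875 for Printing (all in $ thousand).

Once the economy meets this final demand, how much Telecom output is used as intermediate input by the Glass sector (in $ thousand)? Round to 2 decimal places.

Technical coefficients a_ij = z_ij / X_j:
  a_11 = 42/210 = 0.20, a_21 = 94.5/210 = 0.45, a_31 = 0/210 = 0.00, a_41 = 31.5/210 = 0.15
  a_12 = 20/400 = 0.05, a_22 = 140/400 = 0.35, a_32 = 20/400 = 0.05, a_42 = 160/400 = 0.40
  a_13 = 6/120 = 0.05, a_23 = 36/120 = 0.30, a_33 = 18/120 = 0.15, a_43 = 6/120 = 0.05
  a_14 = 62/310 = 0.20, a_24 = 0/310 = 0.00, a_34 = 0/310 = 0.00, a_44 = 93/310 = 0.30
I − A =
  [   0.80    -0.05    -0.05    -0.20]
  [  -0.45     0.65    -0.30     0.00]
  [   0.00    -0.05     0.85     0.00]
  [  -0.15    -0.40    -0.05     0.70]
Compute the cofactors C_ij = (−1)^(i+j)·(3×3 minor ij) of I−A; the adjugate is their transpose:
adj(I−A) = Cᵀ =
  [ 0.37625   0.10000   0.06375   0.10750]
  [ 0.26775   0.45050   0.17925   0.07650]
  [ 0.01575   0.02650   0.29275   0.00450]
  [ 0.23475   0.28075   0.13700   0.40975]
det(I−A) = Σ_j (I−A)_1j·C_1j = (0.80)(0.37625) + (-0.05)(0.26775) + (-0.05)(0.01575) + (-0.20)(0.23475) = 0.239875
(I − A)⁻¹ = adj(I−A) / det(I−A) ≈
  [   1.5685     0.4169     0.2658     0.4482]
  [   1.1162     1.8781     0.7473     0.3189]
  [   0.0657     0.1105     1.2204     0.0188]
  [   0.9786     1.1704     0.5711     1.7082]
First solve x = (I − A)⁻¹ d = adj(I−A)·d / det(I−A); in particular x_1 = (0.37625·675 + 0.10000·850 + 0.06375·875 + 0.10750·875) / 0.239875 = 488.8125 / 0.239875 ≈ 2037.7801.
Intermediate flow from 2 to 1: z_21 = a_21 · x_1 = 0.45 × 488.8125 / 0.239875 = 219.965625 / 0.239875 ≈ 917.00.

z_21 = 917.00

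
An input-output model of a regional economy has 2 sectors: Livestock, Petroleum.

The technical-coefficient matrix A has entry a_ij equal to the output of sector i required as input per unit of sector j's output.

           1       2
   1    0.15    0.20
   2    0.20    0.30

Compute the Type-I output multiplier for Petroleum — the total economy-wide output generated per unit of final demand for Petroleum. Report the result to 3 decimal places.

I − A =
  [   0.85    -0.20]
  [  -0.20     0.70]
det(I−A) = (0.85)(0.70) − (-0.20)(-0.20) = 0.5550
adj(I−A) = [[0.70, 0.20], [0.20, 0.85]]
(I − A)⁻¹ = adj(I−A) / det(I−A) ≈
  [   1.2613     0.3604]
  [   0.3604     1.5315]
The output multiplier for sector j is the column-j sum of the Leontief inverse (I − A)⁻¹ = adj(I−A) / det(I−A).
Column 2 of adj(I−A): (0.20, 0.85); det(I−A) = 0.5550.
m_2 = (0.20 + 0.85) / 0.5550 = 1.05 / 0.5550 ≈ 1.892.

m_2 = 1.892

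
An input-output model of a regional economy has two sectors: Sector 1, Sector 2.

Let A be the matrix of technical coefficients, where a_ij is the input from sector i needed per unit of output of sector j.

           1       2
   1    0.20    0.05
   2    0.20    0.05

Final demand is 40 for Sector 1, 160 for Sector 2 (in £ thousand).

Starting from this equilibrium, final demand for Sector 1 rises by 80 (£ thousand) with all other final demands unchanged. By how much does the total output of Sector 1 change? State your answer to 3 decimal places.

I − A =
  [   0.80    -0.05]
  [  -0.20     0.95]
det(I−A) = (0.80)(0.95) − (-0.05)(-0.20) = 0.7500
adj(I−A) = [[0.95, 0.05], [0.20, 0.80]]
(I − A)⁻¹ = adj(I−A) / det(I−A) ≈
  [   1.2667     0.0667]
  [   0.2667     1.0667]
Δx = (I − A)⁻¹ Δd with Δd having +80 in the Sector 1 component and 0 elsewhere.
So Δx_1 = L_11 · (+80), where L_11 = adj(I−A)_11 / det(I−A) = 0.95 / 0.7500.
Δx_1 = 0.95 × (+80) / 0.7500 = 76.00 / 0.7500 ≈ 101.333.

Δx_1 = 101.333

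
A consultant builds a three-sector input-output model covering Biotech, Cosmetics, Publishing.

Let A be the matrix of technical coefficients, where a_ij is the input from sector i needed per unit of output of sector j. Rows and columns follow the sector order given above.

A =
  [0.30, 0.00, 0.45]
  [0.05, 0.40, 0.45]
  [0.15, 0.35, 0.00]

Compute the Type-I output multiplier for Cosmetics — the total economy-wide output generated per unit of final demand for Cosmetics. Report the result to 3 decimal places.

m_2 = 3.960

I − A =
  [   0.70     0.00    -0.45]
  [  -0.05     0.60    -0.45]
  [  -0.15    -0.35     1.00]
Cofactors of I−A, C_ij = (−1)^(i+j)·(minor ij) (rows/columns in the sector order above):
  C_11 = (0.60)(1.00) − (-0.45)(-0.35) = 0.4425
  C_12 = −[(-0.05)(1.00) − (-0.45)(-0.15)] = 0.1175
  C_13 = (-0.05)(-0.35) − (0.60)(-0.15) = 0.1075
  C_21 = −[(0.00)(1.00) − (-0.45)(-0.35)] = 0.1575
  C_22 = (0.70)(1.00) − (-0.45)(-0.15) = 0.6325
  C_23 = −[(0.70)(-0.35) − (0.00)(-0.15)] = 0.2450
  C_31 = (0.00)(-0.45) − (-0.45)(0.60) = 0.2700
  C_32 = −[(0.70)(-0.45) − (-0.45)(-0.05)] = 0.3375
  C_33 = (0.70)(0.60) − (0.00)(-0.05) = 0.4200
det(I−A) = Σ_j (I−A)_1j·C_1j = (0.70)(0.4425) + (0.00)(0.1175) + (-0.45)(0.1075) = 0.261375
adj(I−A) = Cᵀ =
  [ 0.4425   0.1575   0.2700]
  [ 0.1175   0.6325   0.3375]
  [ 0.1075   0.2450   0.4200]
(I − A)⁻¹ = adj(I−A) / det(I−A) ≈
  [   1.6930     0.6026     1.0330]
  [   0.4495     2.4199     1.2912]
  [   0.4113     0.9374     1.6069]
The output multiplier for sector j is the column-j sum of the Leontief inverse (I − A)⁻¹ = adj(I−A) / det(I−A).
Column 2 of adj(I−A): (0.1575, 0.6325, 0.2450); det(I−A) = 0.261375.
m_2 = (0.1575 + 0.6325 + 0.2450) / 0.261375 = 1.035 / 0.261375 ≈ 3.960.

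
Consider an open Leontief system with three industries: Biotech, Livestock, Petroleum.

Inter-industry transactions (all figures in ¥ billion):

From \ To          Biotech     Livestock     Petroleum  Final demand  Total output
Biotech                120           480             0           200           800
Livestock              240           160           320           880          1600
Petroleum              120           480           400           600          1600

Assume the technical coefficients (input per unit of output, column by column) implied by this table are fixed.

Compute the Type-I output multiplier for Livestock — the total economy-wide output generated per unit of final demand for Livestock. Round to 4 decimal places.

Technical coefficients a_ij = z_ij / X_j:
  a_11 = 120/800 = 0.15, a_21 = 240/800 = 0.30, a_31 = 120/800 = 0.15
  a_12 = 480/1600 = 0.30, a_22 = 160/1600 = 0.10, a_32 = 480/1600 = 0.30
  a_13 = 0/1600 = 0.00, a_23 = 320/1600 = 0.20, a_33 = 400/1600 = 0.25
I − A =
  [   0.85    -0.30     0.00]
  [  -0.30     0.90    -0.20]
  [  -0.15    -0.30     0.75]
Cofactors of I−A, C_ij = (−1)^(i+j)·(minor ij) (rows/columns in the sector order above):
  C_11 = (0.90)(0.75) − (-0.20)(-0.30) = 0.6150
  C_12 = −[(-0.30)(0.75) − (-0.20)(-0.15)] = 0.2550
  C_13 = (-0.30)(-0.30) − (0.90)(-0.15) = 0.2250
  C_21 = −[(-0.30)(0.75) − (0.00)(-0.30)] = 0.2250
  C_22 = (0.85)(0.75) − (0.00)(-0.15) = 0.6375
  C_23 = −[(0.85)(-0.30) − (-0.30)(-0.15)] = 0.3000
  C_31 = (-0.30)(-0.20) − (0.00)(0.90) = 0.0600
  C_32 = −[(0.85)(-0.20) − (0.00)(-0.30)] = 0.1700
  C_33 = (0.85)(0.90) − (-0.30)(-0.30) = 0.6750
det(I−A) = Σ_j (I−A)_1j·C_1j = (0.85)(0.6150) + (-0.30)(0.2550) + (0.00)(0.2250) = 0.44625
adj(I−A) = Cᵀ =
  [ 0.6150   0.2250   0.0600]
  [ 0.2550   0.6375   0.1700]
  [ 0.2250   0.3000   0.6750]
(I − A)⁻¹ = adj(I−A) / det(I−A) ≈
  [   1.37815     0.50420     0.13445]
  [   0.57143     1.42857     0.38095]
  [   0.50420     0.67227     1.51261]
The output multiplier for sector j is the column-j sum of the Leontief inverse (I − A)⁻¹ = adj(I−A) / det(I−A).
Column 2 of adj(I−A): (0.2250, 0.6375, 0.3000); det(I−A) = 0.44625.
m_2 = (0.2250 + 0.6375 + 0.3000) / 0.44625 = 1.1625 / 0.44625 ≈ 2.6050.

m_2 = 2.6050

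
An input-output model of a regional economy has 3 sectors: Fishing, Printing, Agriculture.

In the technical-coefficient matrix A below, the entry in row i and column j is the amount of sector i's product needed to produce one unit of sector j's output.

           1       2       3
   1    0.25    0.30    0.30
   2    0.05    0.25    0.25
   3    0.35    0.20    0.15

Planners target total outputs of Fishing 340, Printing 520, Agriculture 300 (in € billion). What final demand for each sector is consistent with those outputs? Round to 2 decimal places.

I − A =
  [   0.75    -0.30    -0.30]
  [  -0.05     0.75    -0.25]
  [  -0.35    -0.20     0.85]
d = (I − A) x:
  d_1 = (+0.75)·340 + (-0.30)·520 + (-0.30)·300 = 9.00
  d_2 = (-0.05)·340 + (+0.75)·520 + (-0.25)·300 = 298.00
  d_3 = (-0.35)·340 + (-0.20)·520 + (+0.85)·300 = 32.00

d_1 = 9.00, d_2 = 298.00, d_3 = 32.00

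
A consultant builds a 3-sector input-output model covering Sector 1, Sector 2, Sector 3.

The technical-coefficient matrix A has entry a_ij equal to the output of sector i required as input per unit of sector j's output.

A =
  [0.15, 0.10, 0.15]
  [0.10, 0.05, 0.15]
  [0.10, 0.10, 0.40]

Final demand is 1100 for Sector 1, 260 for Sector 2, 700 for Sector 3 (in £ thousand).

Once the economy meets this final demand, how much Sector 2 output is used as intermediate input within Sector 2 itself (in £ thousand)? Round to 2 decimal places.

I − A =
  [   0.85    -0.10    -0.15]
  [  -0.10     0.95    -0.15]
  [  -0.10    -0.10     0.60]
Cofactors of I−A, C_ij = (−1)^(i+j)·(minor ij) (rows/columns in the sector order above):
  C_11 = (0.95)(0.60) − (-0.15)(-0.10) = 0.5550
  C_12 = −[(-0.10)(0.60) − (-0.15)(-0.10)] = 0.0750
  C_13 = (-0.10)(-0.10) − (0.95)(-0.10) = 0.1050
  C_21 = −[(-0.10)(0.60) − (-0.15)(-0.10)] = 0.0750
  C_22 = (0.85)(0.60) − (-0.15)(-0.10) = 0.4950
  C_23 = −[(0.85)(-0.10) − (-0.10)(-0.10)] = 0.0950
  C_31 = (-0.10)(-0.15) − (-0.15)(0.95) = 0.1575
  C_32 = −[(0.85)(-0.15) − (-0.15)(-0.10)] = 0.1425
  C_33 = (0.85)(0.95) − (-0.10)(-0.10) = 0.7975
det(I−A) = Σ_j (I−A)_1j·C_1j = (0.85)(0.5550) + (-0.10)(0.0750) + (-0.15)(0.1050) = 0.4485
adj(I−A) = Cᵀ =
  [ 0.5550   0.0750   0.1575]
  [ 0.0750   0.4950   0.1425]
  [ 0.1050   0.0950   0.7975]
(I − A)⁻¹ = adj(I−A) / det(I−A) ≈
  [   1.2375     0.1672     0.3512]
  [   0.1672     1.1037     0.3177]
  [   0.2341     0.2118     1.7781]
First solve x = (I − A)⁻¹ d = adj(I−A)·d / det(I−A); in particular x_2 = (0.0750·1100 + 0.4950·260 + 0.1425·700) / 0.4485 = 310.95 / 0.4485 ≈ 693.3110.
Intermediate flow from 2 to 2: z_22 = a_22 · x_2 = 0.05 × 310.95 / 0.4485 = 15.5475 / 0.4485 ≈ 34.67.

z_22 = 34.67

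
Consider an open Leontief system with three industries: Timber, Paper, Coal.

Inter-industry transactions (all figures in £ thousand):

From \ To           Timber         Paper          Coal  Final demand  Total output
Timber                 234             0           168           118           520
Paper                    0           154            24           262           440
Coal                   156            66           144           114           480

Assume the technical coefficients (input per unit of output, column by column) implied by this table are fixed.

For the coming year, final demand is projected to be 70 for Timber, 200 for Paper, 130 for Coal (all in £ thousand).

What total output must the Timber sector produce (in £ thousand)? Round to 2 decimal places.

x_1 = 401.41

Technical coefficients a_ij = z_ij / X_j:
  a_11 = 234/520 = 0.45, a_21 = 0/520 = 0.00, a_31 = 156/520 = 0.30
  a_12 = 0/440 = 0.00, a_22 = 154/440 = 0.35, a_32 = 66/440 = 0.15
  a_13 = 168/480 = 0.35, a_23 = 24/480 = 0.05, a_33 = 144/480 = 0.30
I − A =
  [   0.55     0.00    -0.35]
  [   0.00     0.65    -0.05]
  [  -0.30    -0.15     0.70]
Cofactors of I−A, C_ij = (−1)^(i+j)·(minor ij) (rows/columns in the sector order above):
  C_11 = (0.65)(0.70) − (-0.05)(-0.15) = 0.4475
  C_12 = −[(0.00)(0.70) − (-0.05)(-0.30)] = 0.0150
  C_13 = (0.00)(-0.15) − (0.65)(-0.30) = 0.1950
  C_21 = −[(0.00)(0.70) − (-0.35)(-0.15)] = 0.0525
  C_22 = (0.55)(0.70) − (-0.35)(-0.30) = 0.2800
  C_23 = −[(0.55)(-0.15) − (0.00)(-0.30)] = 0.0825
  C_31 = (0.00)(-0.05) − (-0.35)(0.65) = 0.2275
  C_32 = −[(0.55)(-0.05) − (-0.35)(0.00)] = 0.0275
  C_33 = (0.55)(0.65) − (0.00)(0.00) = 0.3575
det(I−A) = Σ_j (I−A)_1j·C_1j = (0.55)(0.4475) + (0.00)(0.0150) + (-0.35)(0.1950) = 0.177875
adj(I−A) = Cᵀ =
  [ 0.4475   0.0525   0.2275]
  [ 0.0150   0.2800   0.0275]
  [ 0.1950   0.0825   0.3575]
(I − A)⁻¹ = adj(I−A) / det(I−A) ≈
  [   2.5158     0.2952     1.2790]
  [   0.0843     1.5741     0.1546]
  [   1.0963     0.4638     2.0098]
x = (I − A)⁻¹ d = adj(I−A)·d / det(I−A), with det(I−A) = 0.177875:
  x_1 = (0.4475·70 + 0.0525·200 + 0.2275·130) / 0.177875 = 71.40 / 0.177875 ≈ 401.41
  x_2 = (0.0150·70 + 0.2800·200 + 0.0275·130) / 0.177875 = 60.625 / 0.177875 ≈ 340.83
  x_3 = (0.1950·70 + 0.0825·200 + 0.3575·130) / 0.177875 = 76.625 / 0.177875 ≈ 430.78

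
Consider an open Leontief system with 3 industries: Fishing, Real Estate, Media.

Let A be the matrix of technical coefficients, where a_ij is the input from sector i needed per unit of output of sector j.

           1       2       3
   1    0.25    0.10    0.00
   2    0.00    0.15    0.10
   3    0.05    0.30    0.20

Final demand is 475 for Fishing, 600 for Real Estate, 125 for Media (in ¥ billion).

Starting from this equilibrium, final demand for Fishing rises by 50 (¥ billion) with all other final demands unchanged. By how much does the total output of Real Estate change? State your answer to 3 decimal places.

I − A =
  [   0.75    -0.10     0.00]
  [   0.00     0.85    -0.10]
  [  -0.05    -0.30     0.80]
Cofactors of I−A, C_ij = (−1)^(i+j)·(minor ij) (rows/columns in the sector order above):
  C_11 = (0.85)(0.80) − (-0.10)(-0.30) = 0.6500
  C_12 = −[(0.00)(0.80) − (-0.10)(-0.05)] = 0.0050
  C_13 = (0.00)(-0.30) − (0.85)(-0.05) = 0.0425
  C_21 = −[(-0.10)(0.80) − (0.00)(-0.30)] = 0.0800
  C_22 = (0.75)(0.80) − (0.00)(-0.05) = 0.6000
  C_23 = −[(0.75)(-0.30) − (-0.10)(-0.05)] = 0.2300
  C_31 = (-0.10)(-0.10) − (0.00)(0.85) = 0.0100
  C_32 = −[(0.75)(-0.10) − (0.00)(0.00)] = 0.0750
  C_33 = (0.75)(0.85) − (-0.10)(0.00) = 0.6375
det(I−A) = Σ_j (I−A)_1j·C_1j = (0.75)(0.6500) + (-0.10)(0.0050) + (0.00)(0.0425) = 0.4870
adj(I−A) = Cᵀ =
  [ 0.6500   0.0800   0.0100]
  [ 0.0050   0.6000   0.0750]
  [ 0.0425   0.2300   0.6375]
(I − A)⁻¹ = adj(I−A) / det(I−A) ≈
  [   1.3347     0.1643     0.0205]
  [   0.0103     1.2320     0.1540]
  [   0.0873     0.4723     1.3090]
Δx = (I − A)⁻¹ Δd with Δd having +50 in the Fishing component and 0 elsewhere.
So Δx_2 = L_21 · (+50), where L_21 = adj(I−A)_21 / det(I−A) = 0.0050 / 0.4870.
Δx_2 = 0.0050 × (+50) / 0.4870 = 0.25 / 0.4870 ≈ 0.513.

Δx_2 = 0.513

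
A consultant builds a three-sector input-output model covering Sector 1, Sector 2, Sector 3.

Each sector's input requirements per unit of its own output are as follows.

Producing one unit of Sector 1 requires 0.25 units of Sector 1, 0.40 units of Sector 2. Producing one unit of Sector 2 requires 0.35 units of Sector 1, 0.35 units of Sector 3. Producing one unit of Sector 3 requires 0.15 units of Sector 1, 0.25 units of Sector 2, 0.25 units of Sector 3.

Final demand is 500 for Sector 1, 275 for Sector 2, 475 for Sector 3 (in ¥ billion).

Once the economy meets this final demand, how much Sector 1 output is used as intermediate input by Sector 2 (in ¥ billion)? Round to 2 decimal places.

z_12 = 398.48

I − A =
  [   0.75    -0.35    -0.15]
  [  -0.40     1.00    -0.25]
  [   0.00    -0.35     0.75]
Cofactors of I−A, C_ij = (−1)^(i+j)·(minor ij) (rows/columns in the sector order above):
  C_11 = (1.00)(0.75) − (-0.25)(-0.35) = 0.6625
  C_12 = −[(-0.40)(0.75) − (-0.25)(0.00)] = 0.3000
  C_13 = (-0.40)(-0.35) − (1.00)(0.00) = 0.1400
  C_21 = −[(-0.35)(0.75) − (-0.15)(-0.35)] = 0.3150
  C_22 = (0.75)(0.75) − (-0.15)(0.00) = 0.5625
  C_23 = −[(0.75)(-0.35) − (-0.35)(0.00)] = 0.2625
  C_31 = (-0.35)(-0.25) − (-0.15)(1.00) = 0.2375
  C_32 = −[(0.75)(-0.25) − (-0.15)(-0.40)] = 0.2475
  C_33 = (0.75)(1.00) − (-0.35)(-0.40) = 0.6100
det(I−A) = Σ_j (I−A)_1j·C_1j = (0.75)(0.6625) + (-0.35)(0.3000) + (-0.15)(0.1400) = 0.370875
adj(I−A) = Cᵀ =
  [ 0.6625   0.3150   0.2375]
  [ 0.3000   0.5625   0.2475]
  [ 0.1400   0.2625   0.6100]
(I − A)⁻¹ = adj(I−A) / det(I−A) ≈
  [   1.7863     0.8493     0.6404]
  [   0.8089     1.5167     0.6673]
  [   0.3775     0.7078     1.6448]
First solve x = (I − A)⁻¹ d = adj(I−A)·d / det(I−A); in particular x_2 = (0.3000·500 + 0.5625·275 + 0.2475·475) / 0.370875 = 422.25 / 0.370875 ≈ 1138.5238.
Intermediate flow from 1 to 2: z_12 = a_12 · x_2 = 0.35 × 422.25 / 0.370875 = 147.7875 / 0.370875 ≈ 398.48.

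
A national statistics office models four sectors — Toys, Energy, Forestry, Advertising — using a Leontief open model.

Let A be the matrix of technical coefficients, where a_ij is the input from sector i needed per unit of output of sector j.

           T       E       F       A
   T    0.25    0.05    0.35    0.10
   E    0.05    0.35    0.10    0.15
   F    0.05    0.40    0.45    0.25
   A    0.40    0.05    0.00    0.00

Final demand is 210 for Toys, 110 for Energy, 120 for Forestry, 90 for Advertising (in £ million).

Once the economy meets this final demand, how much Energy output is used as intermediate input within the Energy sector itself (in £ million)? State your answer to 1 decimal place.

I − A =
  [   0.75    -0.05    -0.35    -0.10]
  [  -0.05     0.65    -0.10    -0.15]
  [  -0.05    -0.40     0.55    -0.25]
  [  -0.40    -0.05     0.00     1.00]
Compute the cofactors C_ij = (−1)^(i+j)·(3×3 minor ij) of I−A; the adjugate is their transpose:
adj(I−A) = Cᵀ =
  [ 0.312125   0.174625   0.230375   0.115000]
  [ 0.075500   0.338000   0.109500   0.085625]
  [ 0.141750   0.301125   0.450125   0.171875]
  [ 0.128625   0.086750   0.097625   0.218125]
det(I−A) = Σ_j (I−A)_1j·C_1j = (0.75)(0.312125) + (-0.05)(0.075500) + (-0.35)(0.141750) + (-0.10)(0.128625) = 0.16784375
(I − A)⁻¹ = adj(I−A) / det(I−A) ≈
  [   1.8596     1.0404     1.3726     0.6852]
  [   0.4498     2.0138     0.6524     0.5101]
  [   0.8445     1.7941     2.6818     1.0240]
  [   0.7663     0.5168     0.5816     1.2996]
First solve x = (I − A)⁻¹ d = adj(I−A)·d / det(I−A); in particular x_E = (0.075500·210 + 0.338000·110 + 0.109500·120 + 0.085625·90) / 0.16784375 = 73.88125 / 0.16784375 ≈ 440.179.
Intermediate flow from E to E: z_EE = a_EE · x_E = 0.35 × 73.88125 / 0.16784375 = 25.8584375 / 0.16784375 ≈ 154.1.

z_EE = 154.1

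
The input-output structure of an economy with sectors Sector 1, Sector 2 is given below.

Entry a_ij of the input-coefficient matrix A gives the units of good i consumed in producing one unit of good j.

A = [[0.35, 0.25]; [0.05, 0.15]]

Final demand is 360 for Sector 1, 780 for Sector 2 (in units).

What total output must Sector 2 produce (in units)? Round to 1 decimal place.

x_2 = 972.2

I − A =
  [   0.65    -0.25]
  [  -0.05     0.85]
det(I−A) = (0.65)(0.85) − (-0.25)(-0.05) = 0.5400
adj(I−A) = [[0.85, 0.25], [0.05, 0.65]]
(I − A)⁻¹ = adj(I−A) / det(I−A) ≈
  [   1.5741     0.4630]
  [   0.0926     1.2037]
x = (I − A)⁻¹ d = adj(I−A)·d / det(I−A), with det(I−A) = 0.5400:
  x_1 = (0.85·360 + 0.25·780) / 0.5400 = 501.00 / 0.5400 ≈ 927.8
  x_2 = (0.05·360 + 0.65·780) / 0.5400 = 525.00 / 0.5400 ≈ 972.2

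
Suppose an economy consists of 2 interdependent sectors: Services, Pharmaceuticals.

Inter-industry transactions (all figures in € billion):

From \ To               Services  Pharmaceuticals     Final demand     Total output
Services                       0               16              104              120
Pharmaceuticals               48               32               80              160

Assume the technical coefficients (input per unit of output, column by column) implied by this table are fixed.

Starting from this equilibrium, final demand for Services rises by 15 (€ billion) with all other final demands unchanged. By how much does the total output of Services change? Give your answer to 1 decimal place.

Technical coefficients a_ij = z_ij / X_j:
  a_11 = 0/120 = 0.00, a_21 = 48/120 = 0.40
  a_12 = 16/160 = 0.10, a_22 = 32/160 = 0.20
I − A =
  [   1.00    -0.10]
  [  -0.40     0.80]
det(I−A) = (1.00)(0.80) − (-0.10)(-0.40) = 0.7600
adj(I−A) = [[0.80, 0.10], [0.40, 1.00]]
(I − A)⁻¹ = adj(I−A) / det(I−A) ≈
  [   1.0526     0.1316]
  [   0.5263     1.3158]
Δx = (I − A)⁻¹ Δd with Δd having +15 in the Services component and 0 elsewhere.
So Δx_1 = L_11 · (+15), where L_11 = adj(I−A)_11 / det(I−A) = 0.80 / 0.7600.
Δx_1 = 0.80 × (+15) / 0.7600 = 12.00 / 0.7600 ≈ 15.8.

Δx_1 = 15.8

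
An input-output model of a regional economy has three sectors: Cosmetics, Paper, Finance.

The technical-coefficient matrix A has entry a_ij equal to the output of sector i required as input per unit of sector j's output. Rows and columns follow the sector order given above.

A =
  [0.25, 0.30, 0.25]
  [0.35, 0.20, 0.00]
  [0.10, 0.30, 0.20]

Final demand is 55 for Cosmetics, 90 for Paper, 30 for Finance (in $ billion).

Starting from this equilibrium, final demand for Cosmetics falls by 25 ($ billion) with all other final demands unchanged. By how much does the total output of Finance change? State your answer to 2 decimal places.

Δx_F = -13.22

I − A =
  [   0.75    -0.30    -0.25]
  [  -0.35     0.80     0.00]
  [  -0.10    -0.30     0.80]
Cofactors of I−A, C_ij = (−1)^(i+j)·(minor ij) (rows/columns in the sector order above):
  C_11 = (0.80)(0.80) − (0.00)(-0.30) = 0.6400
  C_12 = −[(-0.35)(0.80) − (0.00)(-0.10)] = 0.2800
  C_13 = (-0.35)(-0.30) − (0.80)(-0.10) = 0.1850
  C_21 = −[(-0.30)(0.80) − (-0.25)(-0.30)] = 0.3150
  C_22 = (0.75)(0.80) − (-0.25)(-0.10) = 0.5750
  C_23 = −[(0.75)(-0.30) − (-0.30)(-0.10)] = 0.2550
  C_31 = (-0.30)(0.00) − (-0.25)(0.80) = 0.2000
  C_32 = −[(0.75)(0.00) − (-0.25)(-0.35)] = 0.0875
  C_33 = (0.75)(0.80) − (-0.30)(-0.35) = 0.4950
det(I−A) = Σ_j (I−A)_1j·C_1j = (0.75)(0.6400) + (-0.30)(0.2800) + (-0.25)(0.1850) = 0.34975
adj(I−A) = Cᵀ =
  [ 0.6400   0.3150   0.2000]
  [ 0.2800   0.5750   0.0875]
  [ 0.1850   0.2550   0.4950]
(I − A)⁻¹ = adj(I−A) / det(I−A) ≈
  [   1.8299     0.9006     0.5718]
  [   0.8006     1.6440     0.2502]
  [   0.5289     0.7291     1.4153]
Δx = (I − A)⁻¹ Δd with Δd having -25 in the Cosmetics component and 0 elsewhere.
So Δx_F = L_FC · (-25), where L_FC = adj(I−A)_FC / det(I−A) = 0.1850 / 0.34975.
Δx_F = 0.1850 × (-25) / 0.34975 = -4.625 / 0.34975 ≈ -13.22.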